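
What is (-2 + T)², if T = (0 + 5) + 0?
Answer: 9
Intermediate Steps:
T = 5 (T = 5 + 0 = 5)
(-2 + T)² = (-2 + 5)² = 3² = 9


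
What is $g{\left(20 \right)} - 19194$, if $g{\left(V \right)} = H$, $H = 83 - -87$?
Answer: $-19024$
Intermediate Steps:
$H = 170$ ($H = 83 + 87 = 170$)
$g{\left(V \right)} = 170$
$g{\left(20 \right)} - 19194 = 170 - 19194 = -19024$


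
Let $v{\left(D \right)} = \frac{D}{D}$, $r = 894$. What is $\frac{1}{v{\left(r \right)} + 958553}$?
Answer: $\frac{1}{958554} \approx 1.0432 \cdot 10^{-6}$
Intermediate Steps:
$v{\left(D \right)} = 1$
$\frac{1}{v{\left(r \right)} + 958553} = \frac{1}{1 + 958553} = \frac{1}{958554}$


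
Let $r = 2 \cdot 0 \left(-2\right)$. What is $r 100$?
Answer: $0$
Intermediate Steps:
$r = 0$ ($r = 0 \left(-2\right) = 0$)
$r 100 = 0 \cdot 100 = 0$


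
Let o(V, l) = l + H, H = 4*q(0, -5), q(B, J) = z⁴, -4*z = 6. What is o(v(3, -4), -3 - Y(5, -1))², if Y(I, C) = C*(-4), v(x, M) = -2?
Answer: 2809/16 ≈ 175.56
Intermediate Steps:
z = -3/2 (z = -¼*6 = -3/2 ≈ -1.5000)
q(B, J) = 81/16 (q(B, J) = (-3/2)⁴ = 81/16)
Y(I, C) = -4*C
H = 81/4 (H = 4*(81/16) = 81/4 ≈ 20.250)
o(V, l) = 81/4 + l (o(V, l) = l + 81/4 = 81/4 + l)
o(v(3, -4), -3 - Y(5, -1))² = (81/4 + (-3 - (-4)*(-1)))² = (81/4 + (-3 - 1*4))² = (81/4 + (-3 - 4))² = (81/4 - 7)² = (53/4)² = 2809/16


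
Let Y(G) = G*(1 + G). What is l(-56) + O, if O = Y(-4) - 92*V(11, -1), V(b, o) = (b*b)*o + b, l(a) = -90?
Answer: 10042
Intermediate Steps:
V(b, o) = b + o*b**2 (V(b, o) = b**2*o + b = o*b**2 + b = b + o*b**2)
O = 10132 (O = -4*(1 - 4) - 1012*(1 + 11*(-1)) = -4*(-3) - 1012*(1 - 11) = 12 - 1012*(-10) = 12 - 92*(-110) = 12 + 10120 = 10132)
l(-56) + O = -90 + 10132 = 10042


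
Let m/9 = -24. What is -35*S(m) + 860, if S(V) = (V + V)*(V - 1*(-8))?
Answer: -3144100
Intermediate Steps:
m = -216 (m = 9*(-24) = -216)
S(V) = 2*V*(8 + V) (S(V) = (2*V)*(V + 8) = (2*V)*(8 + V) = 2*V*(8 + V))
-35*S(m) + 860 = -70*(-216)*(8 - 216) + 860 = -70*(-216)*(-208) + 860 = -35*89856 + 860 = -3144960 + 860 = -3144100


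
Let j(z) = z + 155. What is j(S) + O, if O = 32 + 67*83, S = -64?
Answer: 5684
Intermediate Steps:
j(z) = 155 + z
O = 5593 (O = 32 + 5561 = 5593)
j(S) + O = (155 - 64) + 5593 = 91 + 5593 = 5684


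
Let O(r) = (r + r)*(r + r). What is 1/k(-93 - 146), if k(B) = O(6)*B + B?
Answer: -1/34655 ≈ -2.8856e-5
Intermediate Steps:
O(r) = 4*r**2 (O(r) = (2*r)*(2*r) = 4*r**2)
k(B) = 145*B (k(B) = (4*6**2)*B + B = (4*36)*B + B = 144*B + B = 145*B)
1/k(-93 - 146) = 1/(145*(-93 - 146)) = 1/(145*(-239)) = 1/(-34655) = -1/34655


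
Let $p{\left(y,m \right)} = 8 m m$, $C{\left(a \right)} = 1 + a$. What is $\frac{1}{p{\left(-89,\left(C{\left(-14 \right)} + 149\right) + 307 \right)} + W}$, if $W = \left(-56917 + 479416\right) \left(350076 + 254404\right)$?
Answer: $\frac{1}{255393765512} \approx 3.9155 \cdot 10^{-12}$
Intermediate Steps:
$W = 255392195520$ ($W = 422499 \cdot 604480 = 255392195520$)
$p{\left(y,m \right)} = 8 m^{2}$
$\frac{1}{p{\left(-89,\left(C{\left(-14 \right)} + 149\right) + 307 \right)} + W} = \frac{1}{8 \left(\left(\left(1 - 14\right) + 149\right) + 307\right)^{2} + 255392195520} = \frac{1}{8 \left(\left(-13 + 149\right) + 307\right)^{2} + 255392195520} = \frac{1}{8 \left(136 + 307\right)^{2} + 255392195520} = \frac{1}{8 \cdot 443^{2} + 255392195520} = \frac{1}{8 \cdot 196249 + 255392195520} = \frac{1}{1569992 + 255392195520} = \frac{1}{255393765512}$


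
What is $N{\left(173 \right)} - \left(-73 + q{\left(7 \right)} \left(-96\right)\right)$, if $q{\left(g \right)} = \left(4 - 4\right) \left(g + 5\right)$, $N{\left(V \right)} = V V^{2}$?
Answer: $5177790$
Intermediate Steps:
$N{\left(V \right)} = V^{3}$
$q{\left(g \right)} = 0$ ($q{\left(g \right)} = 0 \left(5 + g\right) = 0$)
$N{\left(173 \right)} - \left(-73 + q{\left(7 \right)} \left(-96\right)\right) = 173^{3} - \left(-73 + 0 \left(-96\right)\right) = 5177717 - \left(-73 + 0\right) = 5177717 - -73 = 5177717 + 73 = 5177790$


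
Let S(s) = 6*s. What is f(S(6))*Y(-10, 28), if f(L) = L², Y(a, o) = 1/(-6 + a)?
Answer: -81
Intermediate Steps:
f(S(6))*Y(-10, 28) = (6*6)²/(-6 - 10) = 36²/(-16) = 1296*(-1/16) = -81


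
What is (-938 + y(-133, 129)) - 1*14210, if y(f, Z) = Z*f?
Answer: -32305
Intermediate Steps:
(-938 + y(-133, 129)) - 1*14210 = (-938 + 129*(-133)) - 1*14210 = (-938 - 17157) - 14210 = -18095 - 14210 = -32305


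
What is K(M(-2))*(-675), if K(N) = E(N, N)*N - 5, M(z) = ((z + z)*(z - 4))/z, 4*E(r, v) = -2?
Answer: -675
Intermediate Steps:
E(r, v) = -1/2 (E(r, v) = (1/4)*(-2) = -1/2)
M(z) = -8 + 2*z (M(z) = ((2*z)*(-4 + z))/z = (2*z*(-4 + z))/z = -8 + 2*z)
K(N) = -5 - N/2 (K(N) = -N/2 - 5 = -5 - N/2)
K(M(-2))*(-675) = (-5 - (-8 + 2*(-2))/2)*(-675) = (-5 - (-8 - 4)/2)*(-675) = (-5 - 1/2*(-12))*(-675) = (-5 + 6)*(-675) = 1*(-675) = -675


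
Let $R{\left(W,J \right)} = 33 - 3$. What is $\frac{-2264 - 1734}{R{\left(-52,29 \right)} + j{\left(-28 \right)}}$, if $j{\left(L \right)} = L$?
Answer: $-1999$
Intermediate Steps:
$R{\left(W,J \right)} = 30$
$\frac{-2264 - 1734}{R{\left(-52,29 \right)} + j{\left(-28 \right)}} = \frac{-2264 - 1734}{30 - 28} = - \frac{3998}{2} = \left(-3998\right) \frac{1}{2} = -1999$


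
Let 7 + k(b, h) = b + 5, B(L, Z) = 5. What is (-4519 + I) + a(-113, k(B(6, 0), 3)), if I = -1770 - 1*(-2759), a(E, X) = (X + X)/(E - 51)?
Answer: -289463/82 ≈ -3530.0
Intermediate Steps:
k(b, h) = -2 + b (k(b, h) = -7 + (b + 5) = -7 + (5 + b) = -2 + b)
a(E, X) = 2*X/(-51 + E) (a(E, X) = (2*X)/(-51 + E) = 2*X/(-51 + E))
I = 989 (I = -1770 + 2759 = 989)
(-4519 + I) + a(-113, k(B(6, 0), 3)) = (-4519 + 989) + 2*(-2 + 5)/(-51 - 113) = -3530 + 2*3/(-164) = -3530 + 2*3*(-1/164) = -3530 - 3/82 = -289463/82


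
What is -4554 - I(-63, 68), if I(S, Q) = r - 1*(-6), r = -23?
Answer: -4537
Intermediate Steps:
I(S, Q) = -17 (I(S, Q) = -23 - 1*(-6) = -23 + 6 = -17)
-4554 - I(-63, 68) = -4554 - 1*(-17) = -4554 + 17 = -4537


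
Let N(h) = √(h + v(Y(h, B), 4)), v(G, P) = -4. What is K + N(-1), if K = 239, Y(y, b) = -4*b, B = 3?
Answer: 239 + I*√5 ≈ 239.0 + 2.2361*I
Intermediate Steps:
N(h) = √(-4 + h) (N(h) = √(h - 4) = √(-4 + h))
K + N(-1) = 239 + √(-4 - 1) = 239 + √(-5) = 239 + I*√5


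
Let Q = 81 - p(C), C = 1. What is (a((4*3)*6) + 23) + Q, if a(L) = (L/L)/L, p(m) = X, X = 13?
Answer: 6553/72 ≈ 91.014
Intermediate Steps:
p(m) = 13
a(L) = 1/L
Q = 68 (Q = 81 - 1*13 = 81 - 13 = 68)
(a((4*3)*6) + 23) + Q = (1/((4*3)*6) + 23) + 68 = (1/(12*6) + 23) + 68 = (1/72 + 23) + 68 = 1657/72 + 68 = 6553/72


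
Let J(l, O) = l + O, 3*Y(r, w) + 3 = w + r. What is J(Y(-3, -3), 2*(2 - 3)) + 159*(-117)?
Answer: -18608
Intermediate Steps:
Y(r, w) = -1 + r/3 + w/3 (Y(r, w) = -1 + (w + r)/3 = -1 + (r + w)/3 = -1 + (r/3 + w/3) = -1 + r/3 + w/3)
J(l, O) = O + l
J(Y(-3, -3), 2*(2 - 3)) + 159*(-117) = (2*(2 - 3) + (-1 + (⅓)*(-3) + (⅓)*(-3))) + 159*(-117) = (2*(-1) + (-1 - 1 - 1)) - 18603 = (-2 - 3) - 18603 = -5 - 18603 = -18608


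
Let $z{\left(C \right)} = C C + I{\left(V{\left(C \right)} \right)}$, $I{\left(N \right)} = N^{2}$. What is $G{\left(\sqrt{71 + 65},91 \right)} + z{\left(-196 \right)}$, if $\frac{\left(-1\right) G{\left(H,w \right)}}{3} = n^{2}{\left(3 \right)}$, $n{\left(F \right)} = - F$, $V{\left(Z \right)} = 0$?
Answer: $38389$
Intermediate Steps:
$G{\left(H,w \right)} = -27$ ($G{\left(H,w \right)} = - 3 \left(\left(-1\right) 3\right)^{2} = - 3 \left(-3\right)^{2} = \left(-3\right) 9 = -27$)
$z{\left(C \right)} = C^{2}$ ($z{\left(C \right)} = C C + 0^{2} = C^{2} + 0 = C^{2}$)
$G{\left(\sqrt{71 + 65},91 \right)} + z{\left(-196 \right)} = -27 + \left(-196\right)^{2} = -27 + 38416 = 38389$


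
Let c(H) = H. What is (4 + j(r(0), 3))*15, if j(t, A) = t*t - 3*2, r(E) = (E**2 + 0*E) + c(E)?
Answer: -30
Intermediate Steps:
r(E) = E + E**2 (r(E) = (E**2 + 0*E) + E = (E**2 + 0) + E = E**2 + E = E + E**2)
j(t, A) = -6 + t**2 (j(t, A) = t**2 - 6 = -6 + t**2)
(4 + j(r(0), 3))*15 = (4 + (-6 + (0*(1 + 0))**2))*15 = (4 + (-6 + (0*1)**2))*15 = (4 + (-6 + 0**2))*15 = (4 + (-6 + 0))*15 = (4 - 6)*15 = -2*15 = -30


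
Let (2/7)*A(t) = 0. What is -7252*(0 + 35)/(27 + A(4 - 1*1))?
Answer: -253820/27 ≈ -9400.7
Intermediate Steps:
A(t) = 0 (A(t) = (7/2)*0 = 0)
-7252*(0 + 35)/(27 + A(4 - 1*1)) = -7252*(0 + 35)/(27 + 0) = -253820/27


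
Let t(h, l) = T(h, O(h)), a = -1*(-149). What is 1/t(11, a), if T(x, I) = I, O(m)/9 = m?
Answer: 1/99 ≈ 0.010101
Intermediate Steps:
O(m) = 9*m
a = 149
t(h, l) = 9*h
1/t(11, a) = 1/(9*11) = 1/99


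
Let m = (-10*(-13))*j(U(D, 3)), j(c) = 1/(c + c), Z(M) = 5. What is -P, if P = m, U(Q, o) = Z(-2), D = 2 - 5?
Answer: -13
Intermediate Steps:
D = -3
U(Q, o) = 5
j(c) = 1/(2*c)
m = 13 (m = (-10*(-13))*((½)/5) = 130*((½)*(⅕)) = 130*(⅒) = 13)
P = 13
-P = -1*13 = -13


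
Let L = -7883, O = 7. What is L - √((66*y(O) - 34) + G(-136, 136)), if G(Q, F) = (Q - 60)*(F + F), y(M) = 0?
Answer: -7883 - I*√53346 ≈ -7883.0 - 230.97*I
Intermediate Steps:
G(Q, F) = 2*F*(-60 + Q) (G(Q, F) = (-60 + Q)*(2*F) = 2*F*(-60 + Q))
L - √((66*y(O) - 34) + G(-136, 136)) = -7883 - √((66*0 - 34) + 2*136*(-60 - 136)) = -7883 - √((0 - 34) + 2*136*(-196)) = -7883 - √(-34 - 53312) = -7883 - √(-53346) = -7883 - I*√53346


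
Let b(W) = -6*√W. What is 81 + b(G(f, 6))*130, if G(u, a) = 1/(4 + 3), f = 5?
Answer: 81 - 780*√7/7 ≈ -213.81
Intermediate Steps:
G(u, a) = ⅐ (G(u, a) = 1/7 = ⅐)
81 + b(G(f, 6))*130 = 81 - 6*√7/7*130 = 81 - 780*√7/7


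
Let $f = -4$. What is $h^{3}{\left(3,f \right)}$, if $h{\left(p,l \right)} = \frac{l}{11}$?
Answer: $- \frac{64}{1331} \approx -0.048084$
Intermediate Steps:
$h{\left(p,l \right)} = \frac{l}{11}$ ($h{\left(p,l \right)} = l \frac{1}{11} = \frac{l}{11}$)
$h^{3}{\left(3,f \right)} = \left(\frac{1}{11} \left(-4\right)\right)^{3} = \left(- \frac{4}{11}\right)^{3} = - \frac{64}{1331}$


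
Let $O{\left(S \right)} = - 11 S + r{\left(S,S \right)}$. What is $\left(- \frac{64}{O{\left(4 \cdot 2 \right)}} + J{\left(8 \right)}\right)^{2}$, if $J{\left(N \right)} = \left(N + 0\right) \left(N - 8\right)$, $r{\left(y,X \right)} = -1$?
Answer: $\frac{4096}{7921} \approx 0.51711$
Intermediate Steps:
$O{\left(S \right)} = -1 - 11 S$ ($O{\left(S \right)} = - 11 S - 1 = -1 - 11 S$)
$J{\left(N \right)} = N \left(-8 + N\right)$
$\left(- \frac{64}{O{\left(4 \cdot 2 \right)}} + J{\left(8 \right)}\right)^{2} = \left(- \frac{64}{-1 - 11 \cdot 4 \cdot 2} + 8 \left(-8 + 8\right)\right)^{2} = \left(- \frac{64}{-1 - 88} + 8 \cdot 0\right)^{2} = \left(- \frac{64}{-1 - 88} + 0\right)^{2} = \left(- \frac{64}{-89} + 0\right)^{2} = \left(\left(-64\right) \left(- \frac{1}{89}\right) + 0\right)^{2} = \left(\frac{64}{89} + 0\right)^{2} = \left(\frac{64}{89}\right)^{2} = \frac{4096}{7921}$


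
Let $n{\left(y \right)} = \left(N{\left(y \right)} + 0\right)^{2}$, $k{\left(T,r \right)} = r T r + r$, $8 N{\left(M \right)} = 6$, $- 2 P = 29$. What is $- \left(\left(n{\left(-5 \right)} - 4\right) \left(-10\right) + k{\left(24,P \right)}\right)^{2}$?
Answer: $- \frac{1642437729}{64} \approx -2.5663 \cdot 10^{7}$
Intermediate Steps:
$P = - \frac{29}{2}$ ($P = \left(- \frac{1}{2}\right) 29 = - \frac{29}{2} \approx -14.5$)
$N{\left(M \right)} = \frac{3}{4}$ ($N{\left(M \right)} = \frac{1}{8} \cdot 6 = \frac{3}{4}$)
$k{\left(T,r \right)} = r + T r^{2}$ ($k{\left(T,r \right)} = T r r + r = T r^{2} + r = r + T r^{2}$)
$n{\left(y \right)} = \frac{9}{16}$ ($n{\left(y \right)} = \left(\frac{3}{4} + 0\right)^{2} = \left(\frac{3}{4}\right)^{2} = \frac{9}{16}$)
$- \left(\left(n{\left(-5 \right)} - 4\right) \left(-10\right) + k{\left(24,P \right)}\right)^{2} = - \left(\left(\frac{9}{16} - 4\right) \left(-10\right) - \frac{29 \left(1 + 24 \left(- \frac{29}{2}\right)\right)}{2}\right)^{2} = - \left(\left(- \frac{55}{16}\right) \left(-10\right) - \frac{29 \left(1 - 348\right)}{2}\right)^{2} = - \left(\frac{275}{8} - - \frac{10063}{2}\right)^{2} = - \left(\frac{275}{8} + \frac{10063}{2}\right)^{2} = - \left(\frac{40527}{8}\right)^{2} = \left(-1\right) \frac{1642437729}{64} = - \frac{1642437729}{64}$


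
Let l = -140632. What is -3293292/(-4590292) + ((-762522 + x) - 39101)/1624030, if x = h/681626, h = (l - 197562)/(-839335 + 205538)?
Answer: 45056781937445923295426/201284672279663382820795 ≈ 0.22385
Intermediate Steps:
h = 338194/633797 (h = (-140632 - 197562)/(-839335 + 205538) = -338194/(-633797) = -338194*(-1/633797) = 338194/633797 ≈ 0.53360)
x = 169097/216006256961 (x = (338194/633797)/681626 = (338194/633797)*(1/681626) = 169097/216006256961 ≈ 7.8283e-7)
-3293292/(-4590292) + ((-762522 + x) - 39101)/1624030 = -3293292/(-4590292) + ((-762522 + 169097/216006256961) - 39101)/1624030 = -3293292*(-1/4590292) + (-164709523070246545/216006256961 - 39101)*(1/1624030) = 823323/1147573 - 173155583723678606/216006256961*1/1624030 = 823323/1147573 - 86577791861839303/175400320746186415 = 45056781937445923295426/201284672279663382820795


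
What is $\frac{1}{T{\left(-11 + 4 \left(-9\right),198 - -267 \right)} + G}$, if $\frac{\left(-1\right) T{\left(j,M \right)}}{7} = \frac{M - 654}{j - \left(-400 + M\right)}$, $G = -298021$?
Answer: $- \frac{16}{4768525} \approx -3.3553 \cdot 10^{-6}$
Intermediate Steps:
$T{\left(j,M \right)} = - \frac{7 \left(-654 + M\right)}{400 + j - M}$ ($T{\left(j,M \right)} = - 7 \frac{M - 654}{j - \left(-400 + M\right)} = - 7 \frac{-654 + M}{400 + j - M} = - \frac{7 \left(-654 + M\right)}{400 + j - M}$)
$\frac{1}{T{\left(-11 + 4 \left(-9\right),198 - -267 \right)} + G} = \frac{1}{\frac{7 \left(654 - \left(198 - -267\right)\right)}{400 + \left(-11 + 4 \left(-9\right)\right) - \left(198 - -267\right)} - 298021} = \frac{1}{\frac{7 \left(654 - \left(198 + 267\right)\right)}{400 - 47 - \left(198 + 267\right)} - 298021} = \frac{1}{\frac{7 \left(654 - 465\right)}{400 - 47 - 465} - 298021} = \frac{1}{7 \frac{1}{-112} \cdot 189 - 298021} = \frac{1}{7 \left(- \frac{1}{112}\right) 189 - 298021} = \frac{1}{- \frac{189}{16} - 298021} = \frac{1}{- \frac{4768525}{16}} = - \frac{16}{4768525}$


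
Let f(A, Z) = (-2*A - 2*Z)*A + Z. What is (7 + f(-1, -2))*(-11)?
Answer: 11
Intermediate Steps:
f(A, Z) = Z + A*(-2*A - 2*Z) (f(A, Z) = A*(-2*A - 2*Z) + Z = Z + A*(-2*A - 2*Z))
(7 + f(-1, -2))*(-11) = (7 + (-2 - 2*(-1)² - 2*(-1)*(-2)))*(-11) = (7 + (-2 - 2*1 - 4))*(-11) = (7 + (-2 - 2 - 4))*(-11) = (7 - 8)*(-11) = -1*(-11) = 11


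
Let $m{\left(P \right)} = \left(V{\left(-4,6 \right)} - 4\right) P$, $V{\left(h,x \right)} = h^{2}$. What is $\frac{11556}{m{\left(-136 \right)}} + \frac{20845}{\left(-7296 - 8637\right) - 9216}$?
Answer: $- \frac{27053407}{3420264} \approx -7.9097$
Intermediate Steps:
$m{\left(P \right)} = 12 P$ ($m{\left(P \right)} = \left(\left(-4\right)^{2} - 4\right) P = \left(16 - 4\right) P = 12 P$)
$\frac{11556}{m{\left(-136 \right)}} + \frac{20845}{\left(-7296 - 8637\right) - 9216} = \frac{11556}{12 \left(-136\right)} + \frac{20845}{\left(-7296 - 8637\right) - 9216} = \frac{11556}{-1632} + \frac{20845}{-15933 - 9216} = 11556 \left(- \frac{1}{1632}\right) + \frac{20845}{-25149} = - \frac{963}{136} + 20845 \left(- \frac{1}{25149}\right) = - \frac{963}{136} - \frac{20845}{25149} = - \frac{27053407}{3420264}$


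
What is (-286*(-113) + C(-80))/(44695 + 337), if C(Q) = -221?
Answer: 2469/3464 ≈ 0.71276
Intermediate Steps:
(-286*(-113) + C(-80))/(44695 + 337) = (-286*(-113) - 221)/(44695 + 337) = (32318 - 221)/45032 = 32097*(1/45032) = 2469/3464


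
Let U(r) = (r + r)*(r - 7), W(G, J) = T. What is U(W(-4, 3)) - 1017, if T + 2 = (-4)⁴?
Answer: 124459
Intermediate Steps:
T = 254 (T = -2 + (-4)⁴ = -2 + 256 = 254)
W(G, J) = 254
U(r) = 2*r*(-7 + r) (U(r) = (2*r)*(-7 + r) = 2*r*(-7 + r))
U(W(-4, 3)) - 1017 = 2*254*(-7 + 254) - 1017 = 2*254*247 - 1017 = 125476 - 1017 = 124459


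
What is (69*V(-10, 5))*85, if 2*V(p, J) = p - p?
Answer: 0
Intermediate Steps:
V(p, J) = 0 (V(p, J) = (p - p)/2 = (½)*0 = 0)
(69*V(-10, 5))*85 = (69*0)*85 = 0*85 = 0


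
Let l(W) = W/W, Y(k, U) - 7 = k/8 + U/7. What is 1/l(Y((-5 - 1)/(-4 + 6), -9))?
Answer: 1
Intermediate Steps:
Y(k, U) = 7 + U/7 + k/8 (Y(k, U) = 7 + (k/8 + U/7) = 7 + (U/7 + k/8) = 7 + U/7 + k/8)
l(W) = 1
1/l(Y((-5 - 1)/(-4 + 6), -9)) = 1/1 = 1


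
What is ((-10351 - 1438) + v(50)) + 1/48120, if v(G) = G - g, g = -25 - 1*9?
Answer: -563244599/48120 ≈ -11705.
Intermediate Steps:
g = -34 (g = -25 - 9 = -34)
v(G) = 34 + G (v(G) = G - 1*(-34) = G + 34 = 34 + G)
((-10351 - 1438) + v(50)) + 1/48120 = ((-10351 - 1438) + (34 + 50)) + 1/48120 = (-11789 + 84) + 1/48120 = -11705 + 1/48120 = -563244599/48120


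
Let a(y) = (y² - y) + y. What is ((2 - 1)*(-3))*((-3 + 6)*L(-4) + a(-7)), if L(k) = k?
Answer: -111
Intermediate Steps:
a(y) = y²
((2 - 1)*(-3))*((-3 + 6)*L(-4) + a(-7)) = ((2 - 1)*(-3))*((-3 + 6)*(-4) + (-7)²) = (1*(-3))*(3*(-4) + 49) = -3*(-12 + 49) = -3*37 = -111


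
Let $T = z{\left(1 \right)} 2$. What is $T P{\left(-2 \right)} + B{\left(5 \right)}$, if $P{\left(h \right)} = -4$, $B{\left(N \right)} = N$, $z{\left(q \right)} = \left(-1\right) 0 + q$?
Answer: $-3$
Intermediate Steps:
$z{\left(q \right)} = q$ ($z{\left(q \right)} = 0 + q = q$)
$T = 2$ ($T = 1 \cdot 2 = 2$)
$T P{\left(-2 \right)} + B{\left(5 \right)} = 2 \left(-4\right) + 5 = -8 + 5 = -3$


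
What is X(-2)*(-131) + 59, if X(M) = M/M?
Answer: -72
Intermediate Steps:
X(M) = 1
X(-2)*(-131) + 59 = 1*(-131) + 59 = -131 + 59 = -72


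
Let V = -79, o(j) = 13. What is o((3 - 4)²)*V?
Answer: -1027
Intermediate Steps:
o((3 - 4)²)*V = 13*(-79) = -1027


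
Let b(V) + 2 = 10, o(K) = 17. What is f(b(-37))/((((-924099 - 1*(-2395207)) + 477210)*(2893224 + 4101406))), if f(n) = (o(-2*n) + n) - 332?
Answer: -307/13627763532340 ≈ -2.2528e-11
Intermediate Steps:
b(V) = 8 (b(V) = -2 + 10 = 8)
f(n) = -315 + n (f(n) = (17 + n) - 332 = -315 + n)
f(b(-37))/((((-924099 - 1*(-2395207)) + 477210)*(2893224 + 4101406))) = (-315 + 8)/((((-924099 - 1*(-2395207)) + 477210)*(2893224 + 4101406))) = -307*1/(6994630*((-924099 + 2395207) + 477210)) = -307*1/(6994630*(1471108 + 477210)) = -307/(1948318*6994630) = -307/13627763532340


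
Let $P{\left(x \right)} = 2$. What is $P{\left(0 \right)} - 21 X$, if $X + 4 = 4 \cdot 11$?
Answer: $-838$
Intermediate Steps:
$X = 40$ ($X = -4 + 4 \cdot 11 = -4 + 44 = 40$)
$P{\left(0 \right)} - 21 X = 2 - 840 = -838$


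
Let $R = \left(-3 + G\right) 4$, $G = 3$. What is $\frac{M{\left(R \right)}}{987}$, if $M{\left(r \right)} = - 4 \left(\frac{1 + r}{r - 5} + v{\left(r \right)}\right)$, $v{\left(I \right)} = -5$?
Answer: $\frac{104}{4935} \approx 0.021074$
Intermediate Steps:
$R = 0$ ($R = \left(-3 + 3\right) 4 = 0 \cdot 4 = 0$)
$M{\left(r \right)} = 20 - \frac{4 \left(1 + r\right)}{-5 + r}$ ($M{\left(r \right)} = - 4 \left(\frac{1 + r}{r - 5} - 5\right) = - 4 \left(\frac{1 + r}{-5 + r} - 5\right) = - 4 \left(-5 + \frac{1 + r}{-5 + r}\right) = 20 - \frac{4 \left(1 + r\right)}{-5 + r}$)
$\frac{M{\left(R \right)}}{987} = \frac{8 \frac{1}{-5 + 0} \left(-13 + 2 \cdot 0\right)}{987} = \frac{8 \left(-13 + 0\right)}{-5} \cdot \frac{1}{987} = 8 \left(- \frac{1}{5}\right) \left(-13\right) \frac{1}{987} = \frac{104}{5} \cdot \frac{1}{987} = \frac{104}{4935}$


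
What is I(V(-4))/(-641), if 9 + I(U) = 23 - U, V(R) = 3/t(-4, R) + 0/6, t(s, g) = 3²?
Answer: -41/1923 ≈ -0.021321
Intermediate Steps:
t(s, g) = 9
V(R) = ⅓ (V(R) = 3/9 + 0/6 = 3*(⅑) + 0*(⅙) = ⅓ + 0 = ⅓)
I(U) = 14 - U (I(U) = -9 + (23 - U) = 14 - U)
I(V(-4))/(-641) = (14 - 1*⅓)/(-641) = (14 - ⅓)*(-1/641) = (41/3)*(-1/641) = -41/1923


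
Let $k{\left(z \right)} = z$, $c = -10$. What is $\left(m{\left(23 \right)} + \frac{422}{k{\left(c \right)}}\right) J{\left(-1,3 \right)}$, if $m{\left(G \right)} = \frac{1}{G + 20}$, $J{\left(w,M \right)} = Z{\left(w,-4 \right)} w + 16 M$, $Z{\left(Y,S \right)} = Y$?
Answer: $- \frac{444332}{215} \approx -2066.7$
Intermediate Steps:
$J{\left(w,M \right)} = w^{2} + 16 M$ ($J{\left(w,M \right)} = w w + 16 M = w^{2} + 16 M$)
$m{\left(G \right)} = \frac{1}{20 + G}$
$\left(m{\left(23 \right)} + \frac{422}{k{\left(c \right)}}\right) J{\left(-1,3 \right)} = \left(\frac{1}{20 + 23} + \frac{422}{-10}\right) \left(\left(-1\right)^{2} + 16 \cdot 3\right) = \left(\frac{1}{43} + 422 \left(- \frac{1}{10}\right)\right) \left(1 + 48\right) = \left(\frac{1}{43} - \frac{211}{5}\right) 49 = \left(- \frac{9068}{215}\right) 49 = - \frac{444332}{215}$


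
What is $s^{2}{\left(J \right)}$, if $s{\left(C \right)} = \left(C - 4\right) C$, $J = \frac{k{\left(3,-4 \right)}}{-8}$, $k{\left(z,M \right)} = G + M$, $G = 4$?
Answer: $0$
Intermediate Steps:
$k{\left(z,M \right)} = 4 + M$
$J = 0$ ($J = \frac{4 - 4}{-8} = 0 \left(- \frac{1}{8}\right) = 0$)
$s{\left(C \right)} = C \left(-4 + C\right)$ ($s{\left(C \right)} = \left(-4 + C\right) C = C \left(-4 + C\right)$)
$s^{2}{\left(J \right)} = \left(0 \left(-4 + 0\right)\right)^{2} = \left(0 \left(-4\right)\right)^{2} = 0^{2} = 0$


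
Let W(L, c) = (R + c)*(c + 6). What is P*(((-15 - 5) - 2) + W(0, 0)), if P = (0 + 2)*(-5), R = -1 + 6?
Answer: -80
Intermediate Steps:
R = 5
W(L, c) = (5 + c)*(6 + c) (W(L, c) = (5 + c)*(c + 6) = (5 + c)*(6 + c))
P = -10 (P = 2*(-5) = -10)
P*(((-15 - 5) - 2) + W(0, 0)) = -10*(((-15 - 5) - 2) + (30 + 0² + 11*0)) = -10*((-20 - 2) + (30 + 0 + 0)) = -10*(-22 + 30) = -10*8 = -80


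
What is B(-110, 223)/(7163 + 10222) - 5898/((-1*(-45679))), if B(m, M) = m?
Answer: -21512284/158825883 ≈ -0.13545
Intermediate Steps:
B(-110, 223)/(7163 + 10222) - 5898/((-1*(-45679))) = -110/(7163 + 10222) - 5898/((-1*(-45679))) = -110/17385 - 5898/45679 = -110*1/17385 - 5898*1/45679 = -22/3477 - 5898/45679 = -21512284/158825883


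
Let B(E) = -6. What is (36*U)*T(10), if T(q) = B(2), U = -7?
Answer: 1512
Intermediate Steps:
T(q) = -6
(36*U)*T(10) = (36*(-7))*(-6) = -252*(-6) = 1512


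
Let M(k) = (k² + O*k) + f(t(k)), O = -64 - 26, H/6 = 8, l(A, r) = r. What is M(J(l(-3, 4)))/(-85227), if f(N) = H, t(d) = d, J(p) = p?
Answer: 296/85227 ≈ 0.0034731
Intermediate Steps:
H = 48 (H = 6*8 = 48)
f(N) = 48
O = -90
M(k) = 48 + k² - 90*k (M(k) = (k² - 90*k) + 48 = 48 + k² - 90*k)
M(J(l(-3, 4)))/(-85227) = (48 + 4² - 90*4)/(-85227) = (48 + 16 - 360)*(-1/85227) = -296*(-1/85227) = 296/85227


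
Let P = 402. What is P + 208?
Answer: 610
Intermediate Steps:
P + 208 = 402 + 208 = 610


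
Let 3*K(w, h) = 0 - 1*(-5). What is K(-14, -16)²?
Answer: 25/9 ≈ 2.7778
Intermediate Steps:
K(w, h) = 5/3 (K(w, h) = (0 - 1*(-5))/3 = (0 + 5)/3 = (⅓)*5 = 5/3)
K(-14, -16)² = (5/3)² = 25/9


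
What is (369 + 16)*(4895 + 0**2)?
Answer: 1884575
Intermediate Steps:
(369 + 16)*(4895 + 0**2) = 385*(4895 + 0) = 385*4895 = 1884575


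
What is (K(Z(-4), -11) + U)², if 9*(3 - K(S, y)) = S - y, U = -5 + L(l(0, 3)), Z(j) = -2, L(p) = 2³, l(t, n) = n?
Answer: 25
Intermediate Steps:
L(p) = 8
U = 3 (U = -5 + 8 = 3)
K(S, y) = 3 - S/9 + y/9 (K(S, y) = 3 - (S - y)/9 = 3 + (-S/9 + y/9) = 3 - S/9 + y/9)
(K(Z(-4), -11) + U)² = ((3 - ⅑*(-2) + (⅑)*(-11)) + 3)² = ((3 + 2/9 - 11/9) + 3)² = (2 + 3)² = 5² = 25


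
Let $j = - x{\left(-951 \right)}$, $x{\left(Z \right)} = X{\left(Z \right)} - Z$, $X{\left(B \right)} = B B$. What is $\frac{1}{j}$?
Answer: $- \frac{1}{905352} \approx -1.1045 \cdot 10^{-6}$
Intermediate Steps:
$X{\left(B \right)} = B^{2}$
$x{\left(Z \right)} = Z^{2} - Z$
$j = -905352$ ($j = - \left(-951\right) \left(-1 - 951\right) = - \left(-951\right) \left(-952\right) = \left(-1\right) 905352 = -905352$)
$\frac{1}{j} = \frac{1}{-905352} = - \frac{1}{905352}$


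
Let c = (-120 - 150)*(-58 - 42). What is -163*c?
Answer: -4401000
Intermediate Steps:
c = 27000 (c = -270*(-100) = 27000)
-163*c = -163*27000 = -4401000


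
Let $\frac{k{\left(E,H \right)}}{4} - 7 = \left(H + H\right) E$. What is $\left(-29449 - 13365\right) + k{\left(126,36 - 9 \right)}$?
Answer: $-15570$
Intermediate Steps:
$k{\left(E,H \right)} = 28 + 8 E H$ ($k{\left(E,H \right)} = 28 + 4 \left(H + H\right) E = 28 + 4 \cdot 2 H E = 28 + 4 \cdot 2 E H = 28 + 8 E H$)
$\left(-29449 - 13365\right) + k{\left(126,36 - 9 \right)} = \left(-29449 - 13365\right) + \left(28 + 8 \cdot 126 \left(36 - 9\right)\right) = -42814 + \left(28 + 8 \cdot 126 \left(36 - 9\right)\right) = -42814 + \left(28 + 8 \cdot 126 \cdot 27\right) = -42814 + \left(28 + 27216\right) = -42814 + 27244 = -15570$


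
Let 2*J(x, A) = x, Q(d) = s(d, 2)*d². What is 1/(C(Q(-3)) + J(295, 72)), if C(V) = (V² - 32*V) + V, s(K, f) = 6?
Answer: 2/2779 ≈ 0.00071968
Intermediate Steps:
Q(d) = 6*d²
J(x, A) = x/2
C(V) = V² - 31*V
1/(C(Q(-3)) + J(295, 72)) = 1/((6*(-3)²)*(-31 + 6*(-3)²) + (½)*295) = 1/((6*9)*(-31 + 6*9) + 295/2) = 1/(54*(-31 + 54) + 295/2) = 1/(54*23 + 295/2) = 1/(1242 + 295/2) = 1/(2779/2) = 2/2779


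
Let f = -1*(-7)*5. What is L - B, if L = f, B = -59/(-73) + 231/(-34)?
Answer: 101727/2482 ≈ 40.986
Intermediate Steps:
B = -14857/2482 (B = -59*(-1/73) + 231*(-1/34) = 59/73 - 231/34 = -14857/2482 ≈ -5.9859)
f = 35 (f = 7*5 = 35)
L = 35
L - B = 35 - 1*(-14857/2482) = 35 + 14857/2482 = 101727/2482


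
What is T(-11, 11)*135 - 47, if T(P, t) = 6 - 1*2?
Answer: 493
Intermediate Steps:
T(P, t) = 4 (T(P, t) = 6 - 2 = 4)
T(-11, 11)*135 - 47 = 4*135 - 47 = 540 - 47 = 493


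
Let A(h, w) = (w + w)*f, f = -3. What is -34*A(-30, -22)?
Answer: -4488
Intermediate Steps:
A(h, w) = -6*w (A(h, w) = (w + w)*(-3) = (2*w)*(-3) = -6*w)
-34*A(-30, -22) = -(-204)*(-22) = -34*132 = -4488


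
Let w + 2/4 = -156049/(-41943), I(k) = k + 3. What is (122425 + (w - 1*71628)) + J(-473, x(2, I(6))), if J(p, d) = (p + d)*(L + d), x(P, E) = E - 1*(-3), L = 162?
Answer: -2467404307/83886 ≈ -29414.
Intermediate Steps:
I(k) = 3 + k
w = 270155/83886 (w = -1/2 - 156049/(-41943) = -1/2 - 156049*(-1/41943) = -1/2 + 156049/41943 = 270155/83886 ≈ 3.2205)
x(P, E) = 3 + E (x(P, E) = E + 3 = 3 + E)
J(p, d) = (162 + d)*(d + p) (J(p, d) = (p + d)*(162 + d) = (d + p)*(162 + d) = (162 + d)*(d + p))
(122425 + (w - 1*71628)) + J(-473, x(2, I(6))) = (122425 + (270155/83886 - 1*71628)) + ((3 + (3 + 6))**2 + 162*(3 + (3 + 6)) + 162*(-473) + (3 + (3 + 6))*(-473)) = (122425 + (270155/83886 - 71628)) + ((3 + 9)**2 + 162*(3 + 9) - 76626 + (3 + 9)*(-473)) = (122425 - 6008316253/83886) + (12**2 + 162*12 - 76626 + 12*(-473)) = 4261427297/83886 + (144 + 1944 - 76626 - 5676) = 4261427297/83886 - 80214 = -2467404307/83886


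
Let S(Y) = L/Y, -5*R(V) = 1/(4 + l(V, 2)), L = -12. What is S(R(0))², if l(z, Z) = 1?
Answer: 90000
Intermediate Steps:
R(V) = -1/25 (R(V) = -1/(5*(4 + 1)) = -⅕/5 = -⅕*⅕ = -1/25)
S(Y) = -12/Y
S(R(0))² = (-12/(-1/25))² = (-12*(-25))² = 300² = 90000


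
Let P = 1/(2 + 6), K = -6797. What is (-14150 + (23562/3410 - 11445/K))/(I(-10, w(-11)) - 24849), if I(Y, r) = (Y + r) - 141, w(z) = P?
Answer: 17026819072/30100849495 ≈ 0.56566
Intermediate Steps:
P = 1/8 ≈ 0.12500
w(z) = 1/8
I(Y, r) = -141 + Y + r
(-14150 + (23562/3410 - 11445/K))/(I(-10, w(-11)) - 24849) = (-14150 + (23562/3410 - 11445/(-6797)))/((-141 - 10 + 1/8) - 24849) = (-14150 + (23562*(1/3410) - 11445*(-1/6797)))/(-1207/8 - 24849) = (-14150 + (1071/155 + 1635/971))/(-199999/8) = (-14150 + 1293366/150505)*(-8/199999) = -2128352384/150505*(-8/199999) = 17026819072/30100849495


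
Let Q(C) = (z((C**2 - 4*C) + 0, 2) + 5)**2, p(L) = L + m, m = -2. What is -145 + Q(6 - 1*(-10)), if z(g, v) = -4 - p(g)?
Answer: 35576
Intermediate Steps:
p(L) = -2 + L (p(L) = L - 2 = -2 + L)
z(g, v) = -2 - g (z(g, v) = -4 - (-2 + g) = -4 + (2 - g) = -2 - g)
Q(C) = (3 - C**2 + 4*C)**2 (Q(C) = ((-2 - ((C**2 - 4*C) + 0)) + 5)**2 = ((-2 - (C**2 - 4*C)) + 5)**2 = ((-2 + (-C**2 + 4*C)) + 5)**2 = ((-2 - C**2 + 4*C) + 5)**2 = (3 - C**2 + 4*C)**2)
-145 + Q(6 - 1*(-10)) = -145 + (-3 + (6 - 1*(-10))*(-4 + (6 - 1*(-10))))**2 = -145 + (-3 + (6 + 10)*(-4 + (6 + 10)))**2 = -145 + (-3 + 16*(-4 + 16))**2 = -145 + (-3 + 16*12)**2 = -145 + (-3 + 192)**2 = -145 + 189**2 = -145 + 35721 = 35576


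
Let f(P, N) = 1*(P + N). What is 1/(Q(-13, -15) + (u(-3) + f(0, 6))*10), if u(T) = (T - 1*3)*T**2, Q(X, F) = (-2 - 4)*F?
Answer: -1/390 ≈ -0.0025641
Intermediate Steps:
f(P, N) = N + P (f(P, N) = 1*(N + P) = N + P)
Q(X, F) = -6*F
u(T) = T**2*(-3 + T) (u(T) = (T - 3)*T**2 = (-3 + T)*T**2 = T**2*(-3 + T))
1/(Q(-13, -15) + (u(-3) + f(0, 6))*10) = 1/(-6*(-15) + ((-3)**2*(-3 - 3) + (6 + 0))*10) = 1/(90 + (9*(-6) + 6)*10) = 1/(90 + (-54 + 6)*10) = 1/(90 - 48*10) = 1/(90 - 480) = 1/(-390) = -1/390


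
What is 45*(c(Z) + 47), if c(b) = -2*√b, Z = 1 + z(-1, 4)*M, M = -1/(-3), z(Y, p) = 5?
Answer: 2115 - 60*√6 ≈ 1968.0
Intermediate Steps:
M = ⅓ (M = -1*(-⅓) = ⅓ ≈ 0.33333)
Z = 8/3 (Z = 1 + 5*(⅓) = 1 + 5/3 = 8/3 ≈ 2.6667)
45*(c(Z) + 47) = 45*(-4*√6/3 + 47) = 45*(47 - 4*√6/3) = 2115 - 60*√6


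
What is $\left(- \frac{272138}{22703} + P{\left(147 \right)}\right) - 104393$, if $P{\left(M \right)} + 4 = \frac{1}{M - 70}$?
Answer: $- \frac{182520563930}{1748131} \approx -1.0441 \cdot 10^{5}$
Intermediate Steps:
$P{\left(M \right)} = -4 + \frac{1}{-70 + M}$ ($P{\left(M \right)} = -4 + \frac{1}{M - 70} = -4 + \frac{1}{-70 + M}$)
$\left(- \frac{272138}{22703} + P{\left(147 \right)}\right) - 104393 = \left(- \frac{272138}{22703} + \frac{281 - 588}{-70 + 147}\right) - 104393 = \left(\left(-272138\right) \frac{1}{22703} + \frac{281 - 588}{77}\right) - 104393 = \left(- \frac{272138}{22703} + \frac{1}{77} \left(-307\right)\right) - 104393 = \left(- \frac{272138}{22703} - \frac{307}{77}\right) - 104393 = - \frac{27924447}{1748131} - 104393 = - \frac{182520563930}{1748131}$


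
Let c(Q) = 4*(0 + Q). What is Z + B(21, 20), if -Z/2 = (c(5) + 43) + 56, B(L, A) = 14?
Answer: -224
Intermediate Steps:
c(Q) = 4*Q
Z = -238 (Z = -2*((4*5 + 43) + 56) = -2*((20 + 43) + 56) = -2*(63 + 56) = -2*119 = -238)
Z + B(21, 20) = -238 + 14 = -224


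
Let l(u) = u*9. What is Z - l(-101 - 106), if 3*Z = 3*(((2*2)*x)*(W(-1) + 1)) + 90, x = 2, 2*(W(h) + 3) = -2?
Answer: 1869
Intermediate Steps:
W(h) = -4 (W(h) = -3 + (1/2)*(-2) = -3 - 1 = -4)
Z = 6 (Z = (3*(((2*2)*2)*(-4 + 1)) + 90)/3 = (3*((4*2)*(-3)) + 90)/3 = (3*(8*(-3)) + 90)/3 = (3*(-24) + 90)/3 = (-72 + 90)/3 = (1/3)*18 = 6)
l(u) = 9*u
Z - l(-101 - 106) = 6 - 9*(-101 - 106) = 6 - 9*(-207) = 6 - 1*(-1863) = 6 + 1863 = 1869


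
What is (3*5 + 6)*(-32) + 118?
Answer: -554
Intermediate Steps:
(3*5 + 6)*(-32) + 118 = (15 + 6)*(-32) + 118 = 21*(-32) + 118 = -672 + 118 = -554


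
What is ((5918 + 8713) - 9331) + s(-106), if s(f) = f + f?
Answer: 5088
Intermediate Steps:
s(f) = 2*f
((5918 + 8713) - 9331) + s(-106) = ((5918 + 8713) - 9331) + 2*(-106) = (14631 - 9331) - 212 = 5300 - 212 = 5088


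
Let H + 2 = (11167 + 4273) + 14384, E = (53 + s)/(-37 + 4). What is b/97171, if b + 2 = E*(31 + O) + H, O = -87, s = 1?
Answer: 329028/1068881 ≈ 0.30782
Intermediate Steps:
E = -18/11 (E = (53 + 1)/(-37 + 4) = 54/(-33) = 54*(-1/33) = -18/11 ≈ -1.6364)
H = 29822 (H = -2 + ((11167 + 4273) + 14384) = -2 + (15440 + 14384) = -2 + 29824 = 29822)
b = 329028/11 (b = -2 + (-18*(31 - 87)/11 + 29822) = -2 + (-18/11*(-56) + 29822) = -2 + (1008/11 + 29822) = -2 + 329050/11 = 329028/11 ≈ 29912.)
b/97171 = (329028/11)/97171 = (329028/11)*(1/97171) = 329028/1068881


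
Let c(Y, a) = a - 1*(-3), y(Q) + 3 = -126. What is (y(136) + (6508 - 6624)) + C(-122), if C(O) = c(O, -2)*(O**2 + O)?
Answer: 14517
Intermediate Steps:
y(Q) = -129 (y(Q) = -3 - 126 = -129)
c(Y, a) = 3 + a (c(Y, a) = a + 3 = 3 + a)
C(O) = O + O**2 (C(O) = (3 - 2)*(O**2 + O) = 1*(O + O**2) = O + O**2)
(y(136) + (6508 - 6624)) + C(-122) = (-129 + (6508 - 6624)) - 122*(1 - 122) = (-129 - 116) - 122*(-121) = -245 + 14762 = 14517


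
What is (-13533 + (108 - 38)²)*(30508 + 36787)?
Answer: -580957735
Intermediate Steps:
(-13533 + (108 - 38)²)*(30508 + 36787) = (-13533 + 70²)*67295 = (-13533 + 4900)*67295 = -8633*67295 = -580957735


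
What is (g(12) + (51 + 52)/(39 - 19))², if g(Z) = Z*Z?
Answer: 8898289/400 ≈ 22246.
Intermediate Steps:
g(Z) = Z²
(g(12) + (51 + 52)/(39 - 19))² = (12² + (51 + 52)/(39 - 19))² = (144 + 103/20)² = (2983/20)² = 8898289/400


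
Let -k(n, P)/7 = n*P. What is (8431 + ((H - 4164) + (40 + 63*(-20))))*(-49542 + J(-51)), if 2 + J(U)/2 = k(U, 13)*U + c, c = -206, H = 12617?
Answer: -8197597760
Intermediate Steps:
k(n, P) = -7*P*n (k(n, P) = -7*n*P = -7*P*n)
J(U) = -416 - 182*U² (J(U) = -4 + 2*((-7*13*U)*U - 206) = -4 + 2*((-91*U)*U - 206) = -4 + 2*(-91*U² - 206) = -4 + 2*(-206 - 91*U²) = -4 + (-412 - 182*U²) = -416 - 182*U²)
(8431 + ((H - 4164) + (40 + 63*(-20))))*(-49542 + J(-51)) = (8431 + ((12617 - 4164) + (40 + 63*(-20))))*(-49542 + (-416 - 182*(-51)²)) = (8431 + (8453 + (40 - 1260)))*(-49542 + (-416 - 182*2601)) = (8431 + (8453 - 1220))*(-49542 + (-416 - 473382)) = (8431 + 7233)*(-49542 - 473798) = 15664*(-523340) = -8197597760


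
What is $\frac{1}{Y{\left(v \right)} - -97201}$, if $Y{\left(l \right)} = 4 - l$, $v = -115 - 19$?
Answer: $\frac{1}{97339} \approx 1.0273 \cdot 10^{-5}$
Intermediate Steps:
$v = -134$ ($v = -115 - 19 = -134$)
$\frac{1}{Y{\left(v \right)} - -97201} = \frac{1}{\left(4 - -134\right) - -97201} = \frac{1}{\left(4 + 134\right) + 97201} = \frac{1}{138 + 97201} = \frac{1}{97339}$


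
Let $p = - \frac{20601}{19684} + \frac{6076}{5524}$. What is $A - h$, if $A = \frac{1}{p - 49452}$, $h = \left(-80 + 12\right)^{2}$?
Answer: $- \frac{887994374198748}{192040304999} \approx -4624.0$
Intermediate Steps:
$p = \frac{207145}{3883372}$ ($p = \left(-20601\right) \frac{1}{19684} + 6076 \cdot \frac{1}{5524} = - \frac{2943}{2812} + \frac{1519}{1381} = \frac{207145}{3883372} \approx 0.053342$)
$h = 4624$ ($h = \left(-68\right)^{2} = 4624$)
$A = - \frac{3883372}{192040304999}$ ($A = \frac{1}{\frac{207145}{3883372} - 49452} = \frac{1}{- \frac{192040304999}{3883372}} = - \frac{3883372}{192040304999} \approx -2.0222 \cdot 10^{-5}$)
$A - h = - \frac{3883372}{192040304999} - 4624 = - \frac{887994374198748}{192040304999}$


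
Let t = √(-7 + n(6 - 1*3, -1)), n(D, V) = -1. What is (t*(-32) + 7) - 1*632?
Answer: -625 - 64*I*√2 ≈ -625.0 - 90.51*I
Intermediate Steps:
t = 2*I*√2 (t = √(-7 - 1) = √(-8) = 2*I*√2 ≈ 2.8284*I)
(t*(-32) + 7) - 1*632 = ((2*I*√2)*(-32) + 7) - 1*632 = (-64*I*√2 + 7) - 632 = (7 - 64*I*√2) - 632 = -625 - 64*I*√2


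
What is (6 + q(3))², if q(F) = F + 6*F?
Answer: 729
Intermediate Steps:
q(F) = 7*F
(6 + q(3))² = (6 + 7*3)² = (6 + 21)² = 27² = 729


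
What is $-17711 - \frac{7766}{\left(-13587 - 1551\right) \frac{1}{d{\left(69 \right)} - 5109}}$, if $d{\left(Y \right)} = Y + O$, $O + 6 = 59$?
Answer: $- \frac{153419080}{7569} \approx -20269.0$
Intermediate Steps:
$O = 53$ ($O = -6 + 59 = 53$)
$d{\left(Y \right)} = 53 + Y$ ($d{\left(Y \right)} = Y + 53 = 53 + Y$)
$-17711 - \frac{7766}{\left(-13587 - 1551\right) \frac{1}{d{\left(69 \right)} - 5109}} = -17711 - \frac{7766}{\left(-13587 - 1551\right) \frac{1}{\left(53 + 69\right) - 5109}} = -17711 - \frac{7766}{\left(-15138\right) \frac{1}{122 - 5109}} = -17711 - \frac{7766}{\left(-15138\right) \frac{1}{-4987}} = -17711 - \frac{7766}{\left(-15138\right) \left(- \frac{1}{4987}\right)} = -17711 - \frac{7766}{\frac{15138}{4987}} = -17711 - 7766 \cdot \frac{4987}{15138} = -17711 - \frac{19364521}{7569} = - \frac{153419080}{7569}$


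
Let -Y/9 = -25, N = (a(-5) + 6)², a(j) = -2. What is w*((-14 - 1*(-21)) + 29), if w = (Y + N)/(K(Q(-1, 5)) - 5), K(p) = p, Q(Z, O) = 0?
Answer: -8676/5 ≈ -1735.2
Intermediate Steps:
N = 16 (N = (-2 + 6)² = 4² = 16)
Y = 225 (Y = -9*(-25) = 225)
w = -241/5 (w = (225 + 16)/(0 - 5) = 241/(-5) = 241*(-⅕) = -241/5 ≈ -48.200)
w*((-14 - 1*(-21)) + 29) = -241*((-14 - 1*(-21)) + 29)/5 = -241*((-14 + 21) + 29)/5 = -241*(7 + 29)/5 = -241/5*36 = -8676/5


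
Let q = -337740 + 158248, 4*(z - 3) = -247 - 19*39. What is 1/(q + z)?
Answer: -1/179736 ≈ -5.5637e-6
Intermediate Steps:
z = -244 (z = 3 + (-247 - 19*39)/4 = 3 + (-247 - 741)/4 = 3 + (1/4)*(-988) = 3 - 247 = -244)
q = -179492
1/(q + z) = 1/(-179492 - 244) = 1/(-179736) = -1/179736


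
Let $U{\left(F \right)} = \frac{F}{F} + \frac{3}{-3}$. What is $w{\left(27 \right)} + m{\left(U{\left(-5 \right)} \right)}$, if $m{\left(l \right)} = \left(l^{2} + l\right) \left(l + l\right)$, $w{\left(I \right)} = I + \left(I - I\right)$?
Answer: $27$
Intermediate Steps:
$U{\left(F \right)} = 0$ ($U{\left(F \right)} = 1 + 3 \left(- \frac{1}{3}\right) = 1 - 1 = 0$)
$w{\left(I \right)} = I$ ($w{\left(I \right)} = I + 0 = I$)
$m{\left(l \right)} = 2 l \left(l + l^{2}\right)$ ($m{\left(l \right)} = \left(l + l^{2}\right) 2 l = 2 l \left(l + l^{2}\right)$)
$w{\left(27 \right)} + m{\left(U{\left(-5 \right)} \right)} = 27 + 2 \cdot 0^{2} \left(1 + 0\right) = 27 + 2 \cdot 0 \cdot 1 = 27 + 0 = 27$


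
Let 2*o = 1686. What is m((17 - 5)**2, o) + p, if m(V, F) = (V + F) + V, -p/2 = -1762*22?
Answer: 78659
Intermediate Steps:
o = 843 (o = (1/2)*1686 = 843)
p = 77528 (p = -(-2)*1762*22 = -(-2)*38764 = -2*(-38764) = 77528)
m(V, F) = F + 2*V (m(V, F) = (F + V) + V = F + 2*V)
m((17 - 5)**2, o) + p = (843 + 2*(17 - 5)**2) + 77528 = (843 + 2*12**2) + 77528 = (843 + 2*144) + 77528 = (843 + 288) + 77528 = 1131 + 77528 = 78659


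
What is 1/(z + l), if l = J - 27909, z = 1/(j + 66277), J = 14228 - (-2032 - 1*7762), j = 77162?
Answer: -143439/557547392 ≈ -0.00025727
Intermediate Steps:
J = 24022 (J = 14228 - (-2032 - 7762) = 14228 - 1*(-9794) = 14228 + 9794 = 24022)
z = 1/143439 (z = 1/(77162 + 66277) = 1/143439 ≈ 6.9716e-6)
l = -3887 (l = 24022 - 27909 = -3887)
1/(z + l) = 1/(1/143439 - 3887) = 1/(-557547392/143439) = -143439/557547392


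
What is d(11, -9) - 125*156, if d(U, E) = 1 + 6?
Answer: -19493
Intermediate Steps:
d(U, E) = 7
d(11, -9) - 125*156 = 7 - 125*156 = 7 - 19500 = -19493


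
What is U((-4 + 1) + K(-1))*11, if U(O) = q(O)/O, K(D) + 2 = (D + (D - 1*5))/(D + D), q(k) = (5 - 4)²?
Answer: -22/3 ≈ -7.3333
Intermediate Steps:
q(k) = 1 (q(k) = 1² = 1)
K(D) = -2 + (-5 + 2*D)/(2*D) (K(D) = -2 + (D + (D - 1*5))/(D + D) = -2 + (D + (D - 5))/((2*D)) = -2 + (D + (-5 + D))*(1/(2*D)) = -2 + (-5 + 2*D)*(1/(2*D)) = -2 + (-5 + 2*D)/(2*D))
U(O) = 1/O
U((-4 + 1) + K(-1))*11 = 11/((-4 + 1) + (-5/2 - 1*(-1))/(-1)) = 11/(-3 - (-5/2 + 1)) = 11/(-3 - 1*(-3/2)) = 11/(-3 + 3/2) = 11/(-3/2) = -⅔*11 = -22/3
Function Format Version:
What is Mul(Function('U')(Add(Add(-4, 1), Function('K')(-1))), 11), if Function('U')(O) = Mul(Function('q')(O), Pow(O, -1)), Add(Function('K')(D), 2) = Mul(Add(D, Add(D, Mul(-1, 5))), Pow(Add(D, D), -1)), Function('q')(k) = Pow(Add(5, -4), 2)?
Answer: Rational(-22, 3) ≈ -7.3333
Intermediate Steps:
Function('q')(k) = 1 (Function('q')(k) = Pow(1, 2) = 1)
Function('K')(D) = Add(-2, Mul(Rational(1, 2), Pow(D, -1), Add(-5, Mul(2, D)))) (Function('K')(D) = Add(-2, Mul(Add(D, Add(D, Mul(-1, 5))), Pow(Add(D, D), -1))) = Add(-2, Mul(Add(D, Add(D, -5)), Pow(Mul(2, D), -1))) = Add(-2, Mul(Add(D, Add(-5, D)), Mul(Rational(1, 2), Pow(D, -1)))) = Add(-2, Mul(Add(-5, Mul(2, D)), Mul(Rational(1, 2), Pow(D, -1)))) = Add(-2, Mul(Rational(1, 2), Pow(D, -1), Add(-5, Mul(2, D)))))
Function('U')(O) = Pow(O, -1) (Function('U')(O) = Mul(1, Pow(O, -1)) = Pow(O, -1))
Mul(Function('U')(Add(Add(-4, 1), Function('K')(-1))), 11) = Mul(Pow(Add(Add(-4, 1), Mul(Pow(-1, -1), Add(Rational(-5, 2), Mul(-1, -1)))), -1), 11) = Mul(Pow(Add(-3, Mul(-1, Add(Rational(-5, 2), 1))), -1), 11) = Mul(Pow(Add(-3, Mul(-1, Rational(-3, 2))), -1), 11) = Mul(Pow(Add(-3, Rational(3, 2)), -1), 11) = Mul(Pow(Rational(-3, 2), -1), 11) = Mul(Rational(-2, 3), 11) = Rational(-22, 3)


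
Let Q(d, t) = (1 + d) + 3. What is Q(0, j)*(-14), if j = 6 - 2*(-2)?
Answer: -56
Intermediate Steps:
j = 10 (j = 6 + 4 = 10)
Q(d, t) = 4 + d
Q(0, j)*(-14) = (4 + 0)*(-14) = 4*(-14) = -56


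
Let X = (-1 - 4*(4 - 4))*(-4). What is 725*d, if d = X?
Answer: 2900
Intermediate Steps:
X = 4 (X = (-1 - 4*0)*(-4) = (-1 + 0)*(-4) = -1*(-4) = 4)
d = 4
725*d = 725*4 = 2900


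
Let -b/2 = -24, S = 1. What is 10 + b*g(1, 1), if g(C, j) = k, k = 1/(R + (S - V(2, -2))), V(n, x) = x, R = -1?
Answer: 34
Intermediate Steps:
b = 48 (b = -2*(-24) = 48)
k = ½ (k = 1/(-1 + (1 - 1*(-2))) = 1/(-1 + (1 + 2)) = 1/(-1 + 3) = 1/2 = ½ ≈ 0.50000)
g(C, j) = ½
10 + b*g(1, 1) = 10 + 48*(½) = 10 + 24 = 34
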